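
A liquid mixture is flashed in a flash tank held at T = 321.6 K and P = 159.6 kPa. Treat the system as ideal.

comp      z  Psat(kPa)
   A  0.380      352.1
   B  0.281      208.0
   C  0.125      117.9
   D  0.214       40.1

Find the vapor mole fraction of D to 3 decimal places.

Raoult's law: Kᵢ = Pᵢˢᵃᵗ/P = Pᵢˢᵃᵗ/159.6.
  K_A = 352.1/159.6 = 2.20614, K_B = 208.0/159.6 = 1.30326, K_C = 117.9/159.6 = 0.73872, K_D = 40.1/159.6 = 0.25125
Let ψ = V/F and solve Σ zᵢ(Kᵢ−1)/(1+ψ(Kᵢ−1)) = 0.
Feasibility: ΣzᵢKᵢ = 1.351, Σzᵢ/Kᵢ = 1.409 — both > 1, two phases present.
Iterate (Newton) starting at ψ = 0.5:
  ψ = 0.500: g = 0.0662, g' = -0.552 → ψ = 0.620
  ψ = 0.620: g = -0.0040, g' = -0.629 → ψ = 0.614
  ψ = 0.614: g = -0.0000, g' = -0.624 → ψ = 0.613
Converged at ψ = 0.613.
Compositions from xᵢ = zᵢ/(1+ψ(Kᵢ−1)), yᵢ = Kᵢxᵢ:
  A: x = 0.218, y = 0.482
  B: x = 0.237, y = 0.309
  C: x = 0.149, y = 0.110
  D: x = 0.396, y = 0.099

y_D = 0.099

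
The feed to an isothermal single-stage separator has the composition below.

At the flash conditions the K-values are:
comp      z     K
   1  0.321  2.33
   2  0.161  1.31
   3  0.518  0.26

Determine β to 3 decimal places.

Iterate (Newton) starting at β = 0.5:
  β = 0.500: g = -0.3088, g' = -0.931 → β = 0.168
  β = 0.168: g = -0.0416, g' = -0.763 → β = 0.114
Converged at β = 0.114.

β = 0.114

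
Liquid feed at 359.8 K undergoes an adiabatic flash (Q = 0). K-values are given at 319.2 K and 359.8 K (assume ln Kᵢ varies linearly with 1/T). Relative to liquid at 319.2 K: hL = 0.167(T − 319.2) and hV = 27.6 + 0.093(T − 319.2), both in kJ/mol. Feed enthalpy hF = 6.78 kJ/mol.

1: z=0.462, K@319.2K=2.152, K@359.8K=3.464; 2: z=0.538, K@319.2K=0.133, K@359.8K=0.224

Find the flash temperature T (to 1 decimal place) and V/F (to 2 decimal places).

T = 330.3 K, V/F = 0.18

Adiabatic flash: solve Rachford–Rice at each trial T, then check hF = ψ·hV(T) + (1−ψ)·hL(T).
  T = 319.2 K: K = (2.152, 0.133), RR gives ψ = 0.066, H_out = 1.818 kJ/mol
  T = 359.8 K: K = (3.464, 0.224), RR gives ψ = 0.377, H_out = 16.053 kJ/mol
  T = 339.5 K: K = (2.769, 0.175), RR gives ψ = 0.256, H_out = 10.075 kJ/mol
  T = 329.4 K: K = (2.452, 0.153), RR gives ψ = 0.175, H_out = 6.409 kJ/mol
  T = 334.4 K: K = (2.607, 0.164), RR gives ψ = 0.218, H_out = 8.307 kJ/mol
  T = 331.9 K: K = (2.529, 0.159), RR gives ψ = 0.197, H_out = 7.381 kJ/mol
  T = 330.6 K: K = (2.489, 0.156), RR gives ψ = 0.186, H_out = 6.882 kJ/mol
Linear interpolation between T = 329.4 (H_out = 6.409) and T = 330.6 (H_out = 6.882) on hF = 6.78 gives T ≈ 330.3 K, at which ψ = 0.18.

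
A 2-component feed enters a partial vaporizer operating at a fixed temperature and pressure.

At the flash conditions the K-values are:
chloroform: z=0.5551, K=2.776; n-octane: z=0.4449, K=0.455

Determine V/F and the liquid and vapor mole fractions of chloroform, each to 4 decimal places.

V/F = 0.7680, x_chloroform = 0.2348, y_chloroform = 0.6518

Material balance + equilibrium reduce to Σ zᵢ(Kᵢ−1)/(1+V/F(Kᵢ−1)) = 0.
Check two-phase: ΣzᵢKᵢ = 1.7434 > 1 and Σzᵢ/Kᵢ = 1.1778 > 1, so g(0) = 0.7434 > 0 and g(1) = -0.1778 < 0.
Binary case is linear: z₁(K₁−1)(1+V/F(K₂−1)) + z₂(K₂−1)(1+V/F(K₁−1)) = 0
⇒ V/F = [z₁(K₁−1)+z₂(K₂−1)] / [−(K₁−1)(K₂−1)] = 0.74339/0.96792 = 0.7680
Compositions from xᵢ = zᵢ/(1+V/F(Kᵢ−1)), yᵢ = Kᵢxᵢ:
  chloroform: x = 0.2348, y = 0.6518
  n-octane: x = 0.7652, y = 0.3482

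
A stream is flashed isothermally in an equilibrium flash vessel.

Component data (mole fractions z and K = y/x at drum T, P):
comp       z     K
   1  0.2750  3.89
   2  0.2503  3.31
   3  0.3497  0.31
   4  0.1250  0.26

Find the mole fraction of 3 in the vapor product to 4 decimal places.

y_3 = 0.1774

Material balance + equilibrium reduce to Σ zᵢ(Kᵢ−1)/(1+V/F(Kᵢ−1)) = 0.
Check two-phase: ΣzᵢKᵢ = 2.0392 > 1 and Σzᵢ/Kᵢ = 1.7551 > 1, so g(0) = 1.0392 > 0 and g(1) = -0.7551 < 0.
Newton iteration, V/F⁰ = 0.5:
  V/F = 0.5000: g = 0.07814, g' = -1.2323 → V/F = 0.5634
  V/F = 0.5634: g = 0.00022, g' = -1.2316 → V/F = 0.5636
Converged at V/F = 0.5636.
Compositions from xᵢ = zᵢ/(1+V/F(Kᵢ−1)), yᵢ = Kᵢxᵢ:
  1: x = 0.1046, y = 0.4069
  2: x = 0.1087, y = 0.3599
  3: x = 0.5722, y = 0.1774
  4: x = 0.2144, y = 0.0558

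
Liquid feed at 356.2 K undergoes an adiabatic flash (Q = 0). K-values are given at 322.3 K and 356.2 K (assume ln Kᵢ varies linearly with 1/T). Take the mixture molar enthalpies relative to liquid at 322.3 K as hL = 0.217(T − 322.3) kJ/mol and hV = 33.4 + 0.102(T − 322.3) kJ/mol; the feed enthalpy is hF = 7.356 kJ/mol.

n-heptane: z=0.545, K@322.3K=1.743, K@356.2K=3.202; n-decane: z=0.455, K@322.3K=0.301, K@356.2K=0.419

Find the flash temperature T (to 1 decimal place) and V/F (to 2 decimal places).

Adiabatic flash: solve Rachford–Rice at each trial T, then check hF = ψ·hV(T) + (1−ψ)·hL(T).
  T = 322.3 K: K = (1.743, 0.301), RR gives ψ = 0.167, H_out = 5.588 kJ/mol
  T = 356.2 K: K = (3.202, 0.419), RR gives ψ = 0.731, H_out = 28.934 kJ/mol
  T = 339.2 K: K = (2.396, 0.358), RR gives ψ = 0.523, H_out = 20.118 kJ/mol
  T = 330.8 K: K = (2.054, 0.329), RR gives ψ = 0.381, H_out = 14.187 kJ/mol
  T = 326.6 K: K = (1.896, 0.315), RR gives ψ = 0.288, H_out = 10.407 kJ/mol
  T = 324.5 K: K = (1.820, 0.308), RR gives ψ = 0.233, H_out = 8.201 kJ/mol
Linear interpolation between T = 322.3 (H_out = 5.588) and T = 324.5 (H_out = 8.201) on hF = 7.356 gives T ≈ 323.8 K, at which ψ = 0.21.

T = 323.8 K, V/F = 0.21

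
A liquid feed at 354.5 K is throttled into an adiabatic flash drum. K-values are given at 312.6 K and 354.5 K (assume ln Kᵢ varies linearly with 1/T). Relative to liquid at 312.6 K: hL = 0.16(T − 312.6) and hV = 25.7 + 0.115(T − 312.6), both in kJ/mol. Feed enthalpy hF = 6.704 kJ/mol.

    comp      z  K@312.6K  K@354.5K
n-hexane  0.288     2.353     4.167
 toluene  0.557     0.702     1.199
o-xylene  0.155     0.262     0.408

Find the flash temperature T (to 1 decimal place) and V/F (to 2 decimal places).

Adiabatic flash: solve Rachford–Rice at each trial T, then check hF = ψ·hV(T) + (1−ψ)·hL(T).
  T = 312.6 K: K = (2.353, 0.702, 0.262), RR gives ψ = 0.192, H_out = 4.933 kJ/mol
  T = 354.5 K: K = (4.167, 1.199, 0.408), RR gives ψ = 1.000, H_out = 30.518 kJ/mol
  T = 333.6 K: K = (3.190, 0.934, 0.332), RR gives ψ = 0.733, H_out = 21.514 kJ/mol
  T = 323.1 K: K = (2.753, 0.813, 0.296), RR gives ψ = 0.469, H_out = 13.523 kJ/mol
  T = 317.9 K: K = (2.551, 0.757, 0.279), RR gives ψ = 0.333, H_out = 9.336 kJ/mol
  T = 315.2 K: K = (2.449, 0.729, 0.270), RR gives ψ = 0.262, H_out = 7.115 kJ/mol
  T = 313.9 K: K = (2.401, 0.715, 0.266), RR gives ψ = 0.227, H_out = 6.030 kJ/mol
Linear interpolation between T = 313.9 (H_out = 6.030) and T = 315.2 (H_out = 7.115) on hF = 6.704 gives T ≈ 314.7 K, at which ψ = 0.25.

T = 314.7 K, V/F = 0.25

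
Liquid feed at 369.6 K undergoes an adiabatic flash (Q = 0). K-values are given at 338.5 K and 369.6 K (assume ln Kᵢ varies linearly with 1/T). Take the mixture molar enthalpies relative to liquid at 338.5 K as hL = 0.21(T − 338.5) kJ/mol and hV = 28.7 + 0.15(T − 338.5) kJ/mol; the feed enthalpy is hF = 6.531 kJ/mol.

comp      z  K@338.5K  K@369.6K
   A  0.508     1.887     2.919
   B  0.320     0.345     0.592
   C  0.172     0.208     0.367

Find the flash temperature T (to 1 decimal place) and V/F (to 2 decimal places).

Adiabatic flash: solve Rachford–Rice at each trial T, then check hF = ψ·hV(T) + (1−ψ)·hL(T).
  T = 338.5 K: K = (1.887, 0.345, 0.208), RR gives ψ = 0.167, H_out = 4.799 kJ/mol
  T = 369.6 K: K = (2.919, 0.592, 0.367), RR gives ψ = 0.756, H_out = 26.825 kJ/mol
  T = 354.1 K: K = (2.371, 0.458, 0.280), RR gives ψ = 0.475, H_out = 16.460 kJ/mol
  T = 346.3 K: K = (2.121, 0.399, 0.242), RR gives ψ = 0.332, H_out = 11.024 kJ/mol
  T = 342.4 K: K = (2.002, 0.371, 0.225), RR gives ψ = 0.254, H_out = 8.055 kJ/mol
  T = 340.4 K: K = (1.942, 0.358, 0.216), RR gives ψ = 0.211, H_out = 6.428 kJ/mol
Linear interpolation between T = 340.4 (H_out = 6.428) and T = 342.4 (H_out = 8.055) on hF = 6.531 gives T ≈ 340.5 K, at which ψ = 0.21.

T = 340.5 K, V/F = 0.21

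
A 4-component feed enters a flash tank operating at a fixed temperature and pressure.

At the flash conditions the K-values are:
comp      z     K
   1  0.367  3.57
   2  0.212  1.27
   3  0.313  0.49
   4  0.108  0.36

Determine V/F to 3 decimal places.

Iterate (Newton) starting at V/F = 0.43:
  V/F = 0.430: g = 0.1995, g' = -0.777 → V/F = 0.687
  V/F = 0.687: g = 0.0204, g' = -0.662 → V/F = 0.718
Converged at V/F = 0.718.

V/F = 0.718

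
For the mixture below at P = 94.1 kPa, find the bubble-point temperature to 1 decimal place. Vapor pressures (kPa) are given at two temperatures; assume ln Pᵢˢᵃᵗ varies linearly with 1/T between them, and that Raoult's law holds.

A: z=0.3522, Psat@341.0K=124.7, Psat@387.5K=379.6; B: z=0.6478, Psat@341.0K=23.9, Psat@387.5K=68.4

T = 359.1 K

Bubble-point temperature: ΣzᵢPᵢˢᵃᵗ(T) = P. Interpolate ln Pᵢˢᵃᵗ = aᵢ + bᵢ/T.
  T = 341.0 K: ΣzᵢPᵢˢᵃᵗ = 59.40 kPa
  T = 387.5 K: ΣzᵢPᵢˢᵃᵗ = 178.00 kPa
  T = 364.2 K: ΣzᵢPᵢˢᵃᵗ = 106.36 kPa
  T = 352.6 K: ΣzᵢPᵢˢᵃᵗ = 80.25 kPa
  T = 358.4 K: ΣzᵢPᵢˢᵃᵗ = 92.60 kPa
  T = 361.3 K: ΣzᵢPᵢˢᵃᵗ = 99.29 kPa
Interpolating between 358.4 K and 361.3 K gives T ≈ 359.1 K.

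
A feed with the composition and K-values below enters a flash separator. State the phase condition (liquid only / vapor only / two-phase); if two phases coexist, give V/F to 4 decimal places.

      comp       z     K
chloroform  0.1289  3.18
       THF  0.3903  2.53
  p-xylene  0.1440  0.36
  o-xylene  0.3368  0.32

ΣzᵢKᵢ = 1.5570; Σzᵢ/Kᵢ = 1.6473.
Both exceed 1, so a two-phase solution exists.
Rachford–Rice: g(ψ) = Σ zᵢ(Kᵢ−1)/(1+ψ(Kᵢ−1)) = 0.
Newton–Raphson from ψ = 0.5:
  ψ = 0.5000: g = -0.00975, g' = -0.9186 → ψ = 0.4894
Converged at ψ = 0.4894.

two-phase, V/F = 0.4894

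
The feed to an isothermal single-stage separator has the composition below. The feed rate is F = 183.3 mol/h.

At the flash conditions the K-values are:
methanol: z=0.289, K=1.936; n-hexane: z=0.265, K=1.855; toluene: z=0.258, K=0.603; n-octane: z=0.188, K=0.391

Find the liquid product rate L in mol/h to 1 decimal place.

Material balance + equilibrium reduce to Σ zᵢ(Kᵢ−1)/(1+V/F(Kᵢ−1)) = 0.
Check two-phase: ΣzᵢKᵢ = 1.280 > 1 and Σzᵢ/Kᵢ = 1.201 > 1, so g(0) = 0.280 > 0 and g(1) = -0.201 < 0.
Newton–Raphson from V/F = 0.59:
  V/F = 0.590: g = 0.0124, g' = -0.430 → V/F = 0.619
Converged at V/F = 0.619.
Then V = V/F·F = 0.6187·183.3 = 113.4 mol/h and L = F − V = 69.9 mol/h.

L = 69.9 mol/h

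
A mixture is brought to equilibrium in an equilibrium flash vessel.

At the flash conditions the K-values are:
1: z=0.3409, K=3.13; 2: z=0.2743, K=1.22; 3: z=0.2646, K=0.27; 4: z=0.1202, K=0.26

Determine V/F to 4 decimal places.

Rachford–Rice: g(V/F) = Σ zᵢ(Kᵢ−1)/(1+V/F(Kᵢ−1)) = 0.
g(0) = ΣzᵢKᵢ − 1 = 0.5044 and g(1) = 1 − Σzᵢ/Kᵢ = -0.7761, so a root lies in (0, 1).
Newton–Raphson from V/F = 0.37:
  V/F = 0.3700: g = 0.07477, g' = -0.8846 → V/F = 0.4545
  V/F = 0.4545: g = 0.00070, g' = -0.8755 → V/F = 0.4553
Converged at V/F = 0.4553.

V/F = 0.4553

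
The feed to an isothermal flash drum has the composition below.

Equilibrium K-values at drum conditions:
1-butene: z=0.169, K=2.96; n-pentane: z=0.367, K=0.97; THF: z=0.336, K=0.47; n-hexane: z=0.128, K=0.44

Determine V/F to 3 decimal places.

Material balance + equilibrium reduce to Σ zᵢ(Kᵢ−1)/(1+V/F(Kᵢ−1)) = 0.
Check two-phase: ΣzᵢKᵢ = 1.070 > 1 and Σzᵢ/Kᵢ = 1.441 > 1, so g(0) = 0.070 > 0 and g(1) = -0.441 < 0.
Newton–Raphson from V/F = 0.53:
  V/F = 0.530: g = -0.1983, g' = -0.420 → V/F = 0.058
  V/F = 0.058: g = 0.0285, g' = -0.667 → V/F = 0.101
  V/F = 0.101: g = 0.0014, g' = -0.603 → V/F = 0.103
Converged at V/F = 0.103.

V/F = 0.103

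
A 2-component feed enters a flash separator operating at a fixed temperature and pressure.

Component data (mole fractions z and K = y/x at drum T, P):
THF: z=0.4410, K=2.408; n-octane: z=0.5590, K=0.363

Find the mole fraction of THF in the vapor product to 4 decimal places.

y_THF = 0.7501

Rachford–Rice: g(β) = Σ zᵢ(Kᵢ−1)/(1+β(Kᵢ−1)) = 0.
Check two-phase: ΣzᵢKᵢ = 1.2648 > 1 and Σzᵢ/Kᵢ = 1.7231 > 1, so g(0) = 0.2648 > 0 and g(1) = -0.7231 < 0.
Iterate (Newton) starting at β = 0.5:
  β = 0.5000: g = -0.15810, g' = -0.7895 → β = 0.2997
  β = 0.2997: g = -0.00346, g' = -0.7789 → β = 0.2953
Converged at β = 0.2953.
Compositions from xᵢ = zᵢ/(1+β(Kᵢ−1)), yᵢ = Kᵢxᵢ:
  THF: x = 0.3115, y = 0.7501
  n-octane: x = 0.6885, y = 0.2499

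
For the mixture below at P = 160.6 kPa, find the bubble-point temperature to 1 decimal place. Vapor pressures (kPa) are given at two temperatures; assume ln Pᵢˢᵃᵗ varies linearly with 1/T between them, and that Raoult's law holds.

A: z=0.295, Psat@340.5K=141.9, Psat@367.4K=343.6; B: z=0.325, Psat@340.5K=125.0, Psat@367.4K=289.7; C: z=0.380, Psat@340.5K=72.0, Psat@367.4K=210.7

Bubble-point temperature: ΣzᵢPᵢˢᵃᵗ(T) = P. Interpolate ln Pᵢˢᵃᵗ = aᵢ + bᵢ/T.
  T = 340.5 K: ΣzᵢPᵢˢᵃᵗ = 109.85 kPa
  T = 367.4 K: ΣzᵢPᵢˢᵃᵗ = 275.58 kPa
  T = 353.9 K: ΣzᵢPᵢˢᵃᵗ = 176.55 kPa
  T = 347.2 K: ΣzᵢPᵢˢᵃᵗ = 139.86 kPa
  T = 350.5 K: ΣzᵢPᵢˢᵃᵗ = 157.03 kPa
  T = 352.2 K: ΣzᵢPᵢˢᵃᵗ = 166.55 kPa
Interpolating between 350.5 K and 352.2 K gives T ≈ 351.1 K.

T = 351.1 K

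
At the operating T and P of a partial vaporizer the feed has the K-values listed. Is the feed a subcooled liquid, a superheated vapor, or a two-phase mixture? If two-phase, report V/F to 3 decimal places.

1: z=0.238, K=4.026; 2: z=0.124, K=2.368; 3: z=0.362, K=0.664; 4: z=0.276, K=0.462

ΣzᵢKᵢ = 1.620; Σzᵢ/Kᵢ = 1.254.
Both exceed 1, so a two-phase solution exists.
Material balance + equilibrium reduce to Σ zᵢ(Kᵢ−1)/(1+ψ(Kᵢ−1)) = 0.
Newton–Raphson from ψ = 0.63:
  ψ = 0.630: g = -0.0400, g' = -0.574 → ψ = 0.560
  ψ = 0.560: g = 0.0008, g' = -0.600 → ψ = 0.562
Converged at ψ = 0.562.

two-phase, V/F = 0.562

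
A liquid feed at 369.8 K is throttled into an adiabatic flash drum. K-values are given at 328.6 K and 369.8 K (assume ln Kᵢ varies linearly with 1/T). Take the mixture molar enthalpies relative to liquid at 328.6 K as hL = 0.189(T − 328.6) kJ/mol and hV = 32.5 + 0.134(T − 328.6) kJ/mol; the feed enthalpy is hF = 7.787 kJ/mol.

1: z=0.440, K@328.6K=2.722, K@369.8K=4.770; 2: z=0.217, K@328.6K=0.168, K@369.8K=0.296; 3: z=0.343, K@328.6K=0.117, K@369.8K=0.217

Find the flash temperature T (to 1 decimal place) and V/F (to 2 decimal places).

Adiabatic flash: solve Rachford–Rice at each trial T, then check hF = ψ·hV(T) + (1−ψ)·hL(T).
  T = 328.6 K: K = (2.722, 0.168, 0.117), RR gives ψ = 0.184, H_out = 5.994 kJ/mol
  T = 369.8 K: K = (4.770, 0.296, 0.217), RR gives ψ = 0.436, H_out = 20.955 kJ/mol
  T = 349.2 K: K = (3.663, 0.227, 0.162), RR gives ψ = 0.331, H_out = 14.270 kJ/mol
  T = 338.9 K: K = (3.172, 0.196, 0.138), RR gives ψ = 0.266, H_out = 10.451 kJ/mol
  T = 333.8 K: K = (2.944, 0.182, 0.128), RR gives ψ = 0.229, H_out = 8.348 kJ/mol
  T = 331.2 K: K = (2.832, 0.175, 0.122), RR gives ψ = 0.207, H_out = 7.201 kJ/mol
  T = 332.5 K: K = (2.888, 0.178, 0.125), RR gives ψ = 0.218, H_out = 7.781 kJ/mol
Linear interpolation between T = 332.5 (H_out = 7.781) and T = 333.8 (H_out = 8.348) on hF = 7.787 gives T ≈ 332.5 K, at which ψ = 0.22.

T = 332.5 K, V/F = 0.22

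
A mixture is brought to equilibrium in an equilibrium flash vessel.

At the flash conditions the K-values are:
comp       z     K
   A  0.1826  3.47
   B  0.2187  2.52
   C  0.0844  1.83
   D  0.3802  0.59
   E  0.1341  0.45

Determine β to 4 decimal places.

Rachford–Rice: g(β) = Σ zᵢ(Kᵢ−1)/(1+β(Kᵢ−1)) = 0.
Check two-phase: ΣzᵢKᵢ = 1.6239 > 1 and Σzᵢ/Kᵢ = 1.1279 > 1, so g(0) = 0.6239 > 0 and g(1) = -0.1279 < 0.
Newton–Raphson from β = 0.5:
  β = 0.5000: g = 0.14237, g' = -0.5935 → β = 0.7399
  β = 0.7399: g = 0.01124, g' = -0.5206 → β = 0.7615
Converged at β = 0.7615.

β = 0.7615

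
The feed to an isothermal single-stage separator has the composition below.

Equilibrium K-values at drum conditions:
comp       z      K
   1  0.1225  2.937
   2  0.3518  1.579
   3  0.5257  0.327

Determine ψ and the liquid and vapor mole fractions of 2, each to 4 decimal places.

ψ = 0.1173, x_2 = 0.3294, y_2 = 0.5202

Rachford–Rice: g(ψ) = Σ zᵢ(Kᵢ−1)/(1+ψ(Kᵢ−1)) = 0.
g(0) = ΣzᵢKᵢ − 1 = 0.0872 and g(1) = 1 − Σzᵢ/Kᵢ = -0.8722, so a root lies in (0, 1).
Newton iteration, ψ⁰ = 0.5:
  ψ = 0.5000: g = -0.25473, g' = -0.7304 → ψ = 0.1513
  ψ = 0.1513: g = -0.02308, g' = -0.6698 → ψ = 0.1168
  ψ = 0.1168: g = 0.00032, g' = -0.6896 → ψ = 0.1173
Converged at ψ = 0.1173.
Compositions from xᵢ = zᵢ/(1+ψ(Kᵢ−1)), yᵢ = Kᵢxᵢ:
  1: x = 0.0998, y = 0.2932
  2: x = 0.3294, y = 0.5202
  3: x = 0.5707, y = 0.1866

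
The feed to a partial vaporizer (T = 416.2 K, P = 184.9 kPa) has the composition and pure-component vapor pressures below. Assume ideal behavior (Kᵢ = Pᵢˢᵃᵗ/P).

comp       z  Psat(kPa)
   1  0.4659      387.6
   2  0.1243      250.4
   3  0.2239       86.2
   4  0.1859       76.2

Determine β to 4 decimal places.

β = 0.5995

Raoult's law: Kᵢ = Pᵢˢᵃᵗ/P = Pᵢˢᵃᵗ/184.9.
  K_1 = 387.6/184.9 = 2.096268, K_2 = 250.4/184.9 = 1.354246, K_3 = 86.2/184.9 = 0.466198, K_4 = 76.2/184.9 = 0.412115
Rachford–Rice: g(β) = Σ zᵢ(Kᵢ−1)/(1+β(Kᵢ−1)) = 0.
Check two-phase: ΣzᵢKᵢ = 1.3260 > 1 and Σzᵢ/Kᵢ = 1.2454 > 1, so g(0) = 0.3260 > 0 and g(1) = -0.2454 < 0.
Iterate (Newton) starting at β = 0.45:
  β = 0.4500: g = 0.07410, g' = -0.4920 → β = 0.6006
  β = 0.6006: g = -0.00058, g' = -0.5059 → β = 0.5995
Converged at β = 0.5995.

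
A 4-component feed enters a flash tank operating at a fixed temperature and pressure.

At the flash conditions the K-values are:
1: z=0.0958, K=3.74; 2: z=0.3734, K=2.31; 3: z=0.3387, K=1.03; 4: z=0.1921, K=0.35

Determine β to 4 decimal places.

β = 0.9137

Material balance + equilibrium reduce to Σ zᵢ(Kᵢ−1)/(1+β(Kᵢ−1)) = 0.
Feasibility: ΣzᵢKᵢ = 1.6369, Σzᵢ/Kᵢ = 1.0650 — both > 1, two phases present.
Newton iteration, β⁰ = 0.5:
  β = 0.5000: g = 0.23134, g' = -0.5404 → β = 0.9281
  β = 0.9281: g = -0.00998, g' = -0.7037 → β = 0.9139
  β = 0.9139: g = -0.00014, g' = -0.6840 → β = 0.9137
Converged at β = 0.9137.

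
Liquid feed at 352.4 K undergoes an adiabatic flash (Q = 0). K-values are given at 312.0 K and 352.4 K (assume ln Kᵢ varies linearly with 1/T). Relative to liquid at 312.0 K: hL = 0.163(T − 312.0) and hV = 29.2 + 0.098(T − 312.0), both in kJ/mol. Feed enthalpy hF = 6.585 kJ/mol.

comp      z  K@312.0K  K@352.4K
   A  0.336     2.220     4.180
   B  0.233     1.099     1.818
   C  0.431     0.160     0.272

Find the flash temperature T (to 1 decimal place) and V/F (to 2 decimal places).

T = 317.9 K, V/F = 0.20

Adiabatic flash: solve Rachford–Rice at each trial T, then check hF = ψ·hV(T) + (1−ψ)·hL(T).
  T = 312.0 K: K = (2.220, 1.099, 0.160), RR gives ψ = 0.091, H_out = 2.650 kJ/mol
  T = 352.4 K: K = (4.180, 1.818, 0.272), RR gives ψ = 0.547, H_out = 21.128 kJ/mol
  T = 332.2 K: K = (3.105, 1.435, 0.212), RR gives ψ = 0.375, H_out = 13.762 kJ/mol
  T = 322.1 K: K = (2.640, 1.261, 0.185), RR gives ψ = 0.257, H_out = 8.990 kJ/mol
  T = 317.1 K: K = (2.426, 1.179, 0.172), RR gives ψ = 0.183, H_out = 6.117 kJ/mol
  T = 319.6 K: K = (2.531, 1.220, 0.179), RR gives ψ = 0.222, H_out = 7.608 kJ/mol
  T = 318.4 K: K = (2.480, 1.200, 0.176), RR gives ψ = 0.204, H_out = 6.907 kJ/mol
Linear interpolation between T = 317.1 (H_out = 6.117) and T = 318.4 (H_out = 6.907) on hF = 6.585 gives T ≈ 317.9 K, at which ψ = 0.20.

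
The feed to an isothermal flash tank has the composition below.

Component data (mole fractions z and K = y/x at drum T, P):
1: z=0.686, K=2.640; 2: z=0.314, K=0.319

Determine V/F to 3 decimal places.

Rachford–Rice: g(V/F) = Σ zᵢ(Kᵢ−1)/(1+V/F(Kᵢ−1)) = 0.
g(0) = ΣzᵢKᵢ − 1 = 0.911 and g(1) = 1 − Σzᵢ/Kᵢ = -0.244, so a root lies in (0, 1).
Binary case is linear: z₁(K₁−1)(1+V/F(K₂−1)) + z₂(K₂−1)(1+V/F(K₁−1)) = 0
⇒ V/F = [z₁(K₁−1)+z₂(K₂−1)] / [−(K₁−1)(K₂−1)] = 0.9112/1.1168 = 0.816

V/F = 0.816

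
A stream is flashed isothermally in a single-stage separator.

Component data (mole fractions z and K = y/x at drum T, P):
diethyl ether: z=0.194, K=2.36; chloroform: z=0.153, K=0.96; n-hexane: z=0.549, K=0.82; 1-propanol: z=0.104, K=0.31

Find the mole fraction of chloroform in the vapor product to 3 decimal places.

Let ψ = V/F and solve Σ zᵢ(Kᵢ−1)/(1+ψ(Kᵢ−1)) = 0.
Feasibility: ΣzᵢKᵢ = 1.087, Σzᵢ/Kᵢ = 1.247 — both > 1, two phases present.
Newton–Raphson from ψ = 0.5:
  ψ = 0.500: g = -0.0673, g' = -0.264 → ψ = 0.245
  ψ = 0.245: g = 0.0019, g' = -0.293 → ψ = 0.252
Converged at ψ = 0.252.
Compositions from xᵢ = zᵢ/(1+ψ(Kᵢ−1)), yᵢ = Kᵢxᵢ:
  diethyl ether: x = 0.145, y = 0.341
  chloroform: x = 0.155, y = 0.148
  n-hexane: x = 0.575, y = 0.472
  1-propanol: x = 0.126, y = 0.039

y_chloroform = 0.148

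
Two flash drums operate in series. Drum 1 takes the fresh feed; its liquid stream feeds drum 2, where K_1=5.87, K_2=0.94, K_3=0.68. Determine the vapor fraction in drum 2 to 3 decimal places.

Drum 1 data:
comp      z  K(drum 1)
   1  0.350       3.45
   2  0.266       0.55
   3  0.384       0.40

V/F (drum 2) = 0.621

Drum 1:
Newton–Raphson from ψ₁ = 0.34:
  ψ₁ = 0.340: g = 0.0370, g' = -0.919 → ψ₁ = 0.380
  ψ₁ = 0.380: g = 0.0009, g' = -0.873 → ψ₁ = 0.381
Converged at ψ₁ = 0.381.
Drum-1 compositions:
  1: x = 0.181, y = 0.624
  2: x = 0.321, y = 0.177
  3: x = 0.498, y = 0.199
Drum-2 feed = drum-1 liquid: z₂ = (0.1809, 0.3211, 0.4980).
Drum 2:
Newton–Raphson from ψ₂ = 0.65:
  ψ₂ = 0.650: g = -0.0097, g' = -0.330 → ψ₂ = 0.621
Converged at ψ₂ = 0.621.
  1: x = 0.045, y = 0.264
  2: x = 0.334, y = 0.314
  3: x = 0.622, y = 0.423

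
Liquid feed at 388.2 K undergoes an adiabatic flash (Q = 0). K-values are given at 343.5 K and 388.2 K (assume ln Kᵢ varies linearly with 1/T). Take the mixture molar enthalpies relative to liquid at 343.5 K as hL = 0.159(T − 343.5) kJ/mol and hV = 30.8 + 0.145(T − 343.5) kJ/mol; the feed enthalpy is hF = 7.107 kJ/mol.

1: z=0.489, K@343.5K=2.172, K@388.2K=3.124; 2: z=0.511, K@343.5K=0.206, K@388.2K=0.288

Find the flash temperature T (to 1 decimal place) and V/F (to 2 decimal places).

Adiabatic flash: solve Rachford–Rice at each trial T, then check hF = ψ·hV(T) + (1−ψ)·hL(T).
  T = 343.5 K: K = (2.172, 0.206), RR gives ψ = 0.180, H_out = 5.540 kJ/mol
  T = 388.2 K: K = (3.124, 0.288), RR gives ψ = 0.446, H_out = 20.571 kJ/mol
  T = 365.9 K: K = (2.635, 0.246), RR gives ψ = 0.336, H_out = 13.810 kJ/mol
  T = 354.7 K: K = (2.400, 0.226), RR gives ψ = 0.267, H_out = 9.949 kJ/mol
  T = 349.1 K: K = (2.285, 0.216), RR gives ψ = 0.226, H_out = 7.830 kJ/mol
  T = 346.3 K: K = (2.228, 0.211), RR gives ψ = 0.204, H_out = 6.709 kJ/mol
  T = 347.7 K: K = (2.256, 0.213), RR gives ψ = 0.215, H_out = 7.275 kJ/mol
Linear interpolation between T = 346.3 (H_out = 6.709) and T = 347.7 (H_out = 7.275) on hF = 7.107 gives T ≈ 347.3 K, at which ψ = 0.21.

T = 347.3 K, V/F = 0.21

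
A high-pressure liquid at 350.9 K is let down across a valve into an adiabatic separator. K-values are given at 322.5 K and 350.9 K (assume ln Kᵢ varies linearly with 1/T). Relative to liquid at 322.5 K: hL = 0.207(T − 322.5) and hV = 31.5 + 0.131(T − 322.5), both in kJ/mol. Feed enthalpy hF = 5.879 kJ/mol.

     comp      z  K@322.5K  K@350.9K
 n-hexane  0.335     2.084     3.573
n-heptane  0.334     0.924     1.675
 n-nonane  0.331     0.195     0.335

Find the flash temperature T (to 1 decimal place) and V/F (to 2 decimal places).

Adiabatic flash: solve Rachford–Rice at each trial T, then check hF = ψ·hV(T) + (1−ψ)·hL(T).
  T = 322.5 K: K = (2.084, 0.924, 0.195), RR gives ψ = 0.121, H_out = 3.823 kJ/mol
  T = 350.9 K: K = (3.573, 1.675, 0.335), RR gives ψ = 0.755, H_out = 28.038 kJ/mol
  T = 336.7 K: K = (2.760, 1.260, 0.259), RR gives ψ = 0.500, H_out = 18.165 kJ/mol
  T = 329.6 K: K = (2.406, 1.083, 0.225), RR gives ψ = 0.336, H_out = 11.869 kJ/mol
  T = 326.1 K: K = (2.243, 1.002, 0.210), RR gives ψ = 0.238, H_out = 8.176 kJ/mol
  T = 324.3 K: K = (2.162, 0.962, 0.202), RR gives ψ = 0.182, H_out = 6.079 kJ/mol
Linear interpolation between T = 322.5 (H_out = 3.823) and T = 324.3 (H_out = 6.079) on hF = 5.879 gives T ≈ 324.1 K, at which ψ = 0.18.

T = 324.1 K, V/F = 0.18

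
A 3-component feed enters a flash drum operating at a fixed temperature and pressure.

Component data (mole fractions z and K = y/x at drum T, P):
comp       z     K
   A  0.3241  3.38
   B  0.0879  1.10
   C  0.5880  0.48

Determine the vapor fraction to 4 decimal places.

Let ψ = V/F and solve Σ zᵢ(Kᵢ−1)/(1+ψ(Kᵢ−1)) = 0.
Feasibility: ΣzᵢKᵢ = 1.4744, Σzᵢ/Kᵢ = 1.4008 — both > 1, two phases present.
Iterate (Newton) starting at ψ = 0.5:
  ψ = 0.5000: g = -0.05260, g' = -0.6739 → ψ = 0.4220
  ψ = 0.4220: g = 0.00159, g' = -0.7188 → ψ = 0.4242
Converged at ψ = 0.4242.

ψ = 0.4242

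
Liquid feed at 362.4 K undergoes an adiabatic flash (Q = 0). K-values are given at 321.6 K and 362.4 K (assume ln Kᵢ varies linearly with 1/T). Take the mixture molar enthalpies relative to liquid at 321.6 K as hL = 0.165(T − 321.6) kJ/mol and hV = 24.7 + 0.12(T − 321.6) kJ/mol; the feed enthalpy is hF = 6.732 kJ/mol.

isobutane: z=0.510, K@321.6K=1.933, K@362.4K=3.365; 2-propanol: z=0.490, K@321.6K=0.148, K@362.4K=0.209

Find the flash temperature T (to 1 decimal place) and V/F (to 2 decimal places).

T = 331.3 K, V/F = 0.21

Adiabatic flash: solve Rachford–Rice at each trial T, then check hF = ψ·hV(T) + (1−ψ)·hL(T).
  T = 321.6 K: K = (1.933, 0.148), RR gives ψ = 0.073, H_out = 1.813 kJ/mol
  T = 362.4 K: K = (3.365, 0.209), RR gives ψ = 0.438, H_out = 16.736 kJ/mol
  T = 342.0 K: K = (2.593, 0.178), RR gives ψ = 0.313, H_out = 10.800 kJ/mol
  T = 331.8 K: K = (2.249, 0.163), RR gives ψ = 0.217, H_out = 6.936 kJ/mol
  T = 326.7 K: K = (2.087, 0.155), RR gives ψ = 0.153, H_out = 4.589 kJ/mol
  T = 329.2 K: K = (2.166, 0.159), RR gives ψ = 0.186, H_out = 5.784 kJ/mol
  T = 330.5 K: K = (2.207, 0.161), RR gives ψ = 0.202, H_out = 6.371 kJ/mol
Linear interpolation between T = 330.5 (H_out = 6.371) and T = 331.8 (H_out = 6.936) on hF = 6.732 gives T ≈ 331.3 K, at which ψ = 0.21.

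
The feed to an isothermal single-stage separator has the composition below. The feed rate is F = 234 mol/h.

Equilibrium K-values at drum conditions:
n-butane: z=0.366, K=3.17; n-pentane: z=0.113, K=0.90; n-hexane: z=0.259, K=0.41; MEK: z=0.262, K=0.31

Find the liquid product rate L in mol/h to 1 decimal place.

L = 149.9 mol/h

Rachford–Rice: g(ψ) = Σ zᵢ(Kᵢ−1)/(1+ψ(Kᵢ−1)) = 0.
Feasibility: ΣzᵢKᵢ = 1.449, Σzᵢ/Kᵢ = 1.718 — both > 1, two phases present.
Newton–Raphson from ψ = 0.44:
  ψ = 0.440: g = -0.0715, g' = -0.874 → ψ = 0.358
  ψ = 0.358: g = 0.0013, g' = -0.912 → ψ = 0.360
Converged at ψ = 0.360.
Then V = ψ·F = 0.3596·234 = 84.1 mol/h and L = F − V = 149.9 mol/h.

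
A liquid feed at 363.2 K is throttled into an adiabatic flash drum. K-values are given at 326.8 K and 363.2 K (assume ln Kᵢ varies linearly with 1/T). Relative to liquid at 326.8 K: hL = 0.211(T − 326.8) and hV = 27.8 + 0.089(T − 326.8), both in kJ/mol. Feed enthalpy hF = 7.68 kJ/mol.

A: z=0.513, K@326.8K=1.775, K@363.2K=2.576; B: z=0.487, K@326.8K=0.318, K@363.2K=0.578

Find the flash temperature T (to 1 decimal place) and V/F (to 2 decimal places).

Adiabatic flash: solve Rachford–Rice at each trial T, then check hF = ψ·hV(T) + (1−ψ)·hL(T).
  T = 326.8 K: K = (1.775, 0.318), RR gives ψ = 0.124, H_out = 3.442 kJ/mol
  T = 363.2 K: K = (2.576, 0.578), RR gives ψ = 0.907, H_out = 28.859 kJ/mol
  T = 345.0 K: K = (2.159, 0.436), RR gives ψ = 0.489, H_out = 16.343 kJ/mol
  T = 335.9 K: K = (1.963, 0.374), RR gives ψ = 0.313, H_out = 10.286 kJ/mol
  T = 331.4 K: K = (1.869, 0.345), RR gives ψ = 0.223, H_out = 7.053 kJ/mol
  T = 333.6 K: K = (1.915, 0.359), RR gives ψ = 0.268, H_out = 8.663 kJ/mol
  T = 332.5 K: K = (1.892, 0.352), RR gives ψ = 0.246, H_out = 7.866 kJ/mol
Linear interpolation between T = 331.4 (H_out = 7.053) and T = 332.5 (H_out = 7.866) on hF = 7.68 gives T ≈ 332.2 K, at which ψ = 0.24.

T = 332.2 K, V/F = 0.24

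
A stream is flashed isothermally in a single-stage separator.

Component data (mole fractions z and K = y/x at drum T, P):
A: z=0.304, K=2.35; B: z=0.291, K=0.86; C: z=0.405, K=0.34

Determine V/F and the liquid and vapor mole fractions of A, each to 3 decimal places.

Material balance + equilibrium reduce to Σ zᵢ(Kᵢ−1)/(1+V/F(Kᵢ−1)) = 0.
g(0) = ΣzᵢKᵢ − 1 = 0.102 and g(1) = 1 − Σzᵢ/Kᵢ = -0.659, so a root lies in (0, 1).
Newton iteration, V/F⁰ = 0.5:
  V/F = 0.500: g = -0.1977, g' = -0.597 → V/F = 0.169
  V/F = 0.169: g = -0.0083, g' = -0.597 → V/F = 0.155
Converged at V/F = 0.155.
Compositions from xᵢ = zᵢ/(1+V/F(Kᵢ−1)), yᵢ = Kᵢxᵢ:
  A: x = 0.251, y = 0.591
  B: x = 0.297, y = 0.256
  C: x = 0.451, y = 0.153

V/F = 0.155, x_A = 0.251, y_A = 0.591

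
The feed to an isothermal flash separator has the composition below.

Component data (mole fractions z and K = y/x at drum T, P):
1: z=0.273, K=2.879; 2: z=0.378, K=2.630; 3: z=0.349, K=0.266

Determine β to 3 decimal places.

Rachford–Rice: g(β) = Σ zᵢ(Kᵢ−1)/(1+β(Kᵢ−1)) = 0.
Check two-phase: ΣzᵢKᵢ = 1.873 > 1 and Σzᵢ/Kᵢ = 1.551 > 1, so g(0) = 0.873 > 0 and g(1) = -0.551 < 0.
Newton iteration, β⁰ = 0.5:
  β = 0.500: g = 0.1993, g' = -1.030 → β = 0.693
  β = 0.693: g = -0.0097, g' = -1.183 → β = 0.685
Converged at β = 0.685.

β = 0.685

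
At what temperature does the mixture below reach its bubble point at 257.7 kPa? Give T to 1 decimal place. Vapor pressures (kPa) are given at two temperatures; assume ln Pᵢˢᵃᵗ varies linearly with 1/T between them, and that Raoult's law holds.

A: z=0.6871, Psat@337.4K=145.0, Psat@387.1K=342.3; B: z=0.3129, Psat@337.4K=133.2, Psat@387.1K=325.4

Bubble-point temperature: ΣzᵢPᵢˢᵃᵗ(T) = P. Interpolate ln Pᵢˢᵃᵗ = aᵢ + bᵢ/T.
  T = 337.4 K: ΣzᵢPᵢˢᵃᵗ = 141.31 kPa
  T = 387.1 K: ΣzᵢPᵢˢᵃᵗ = 337.01 kPa
  T = 362.2 K: ΣzᵢPᵢˢᵃᵗ = 224.63 kPa
  T = 374.6 K: ΣzᵢPᵢˢᵃᵗ = 276.77 kPa
  T = 368.4 K: ΣzᵢPᵢˢᵃᵗ = 249.78 kPa
  T = 371.5 K: ΣzᵢPᵢˢᵃᵗ = 263.04 kPa
  T = 369.9 K: ΣzᵢPᵢˢᵃᵗ = 256.14 kPa
Interpolating between 369.9 K and 371.5 K gives T ≈ 370.3 K.

T = 370.3 K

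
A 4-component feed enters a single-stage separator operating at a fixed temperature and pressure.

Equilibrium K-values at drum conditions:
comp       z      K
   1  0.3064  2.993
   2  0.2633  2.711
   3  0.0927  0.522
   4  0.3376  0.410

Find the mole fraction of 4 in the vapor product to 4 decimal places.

Rachford–Rice: g(β) = Σ zᵢ(Kᵢ−1)/(1+β(Kᵢ−1)) = 0.
g(0) = ΣzᵢKᵢ − 1 = 0.8177 and g(1) = 1 − Σzᵢ/Kᵢ = -0.2005, so a root lies in (0, 1).
Newton iteration, β⁰ = 0.42:
  β = 0.4200: g = 0.27430, g' = -0.8625 → β = 0.7380
  β = 0.7380: g = 0.02495, g' = -0.7692 → β = 0.7705
  β = 0.7705: g = -0.00018, g' = -0.7808 → β = 0.7703
Converged at β = 0.7703.
Compositions from xᵢ = zᵢ/(1+β(Kᵢ−1)), yᵢ = Kᵢxᵢ:
  1: x = 0.1209, y = 0.3617
  2: x = 0.1136, y = 0.3080
  3: x = 0.1467, y = 0.0766
  4: x = 0.6188, y = 0.2537

y_4 = 0.2537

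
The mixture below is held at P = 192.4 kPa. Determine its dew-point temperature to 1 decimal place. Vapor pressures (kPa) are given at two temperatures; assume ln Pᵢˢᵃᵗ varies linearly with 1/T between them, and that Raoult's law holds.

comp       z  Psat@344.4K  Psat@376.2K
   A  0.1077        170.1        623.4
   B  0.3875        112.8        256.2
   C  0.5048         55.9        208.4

Dew-point temperature: Σzᵢ·P/Pᵢˢᵃᵗ(T) = 1. Interpolate ln Pᵢˢᵃᵗ = aᵢ + bᵢ/T.
  T = 344.4 K: ΣzᵢP/Pᵢˢᵃᵗ = 2.5202
  T = 376.2 K: ΣzᵢP/Pᵢˢᵃᵗ = 0.7903
  T = 360.3 K: ΣzᵢP/Pᵢˢᵃᵗ = 1.3666
  T = 368.2 K: ΣzᵢP/Pᵢˢᵃᵗ = 1.0333
  T = 372.2 K: ΣzᵢP/Pᵢˢᵃᵗ = 0.9020
  T = 370.2 K: ΣzᵢP/Pᵢˢᵃᵗ = 0.9650
Interpolating between 368.2 K and 370.2 K gives T ≈ 369.2 K.

T = 369.2 K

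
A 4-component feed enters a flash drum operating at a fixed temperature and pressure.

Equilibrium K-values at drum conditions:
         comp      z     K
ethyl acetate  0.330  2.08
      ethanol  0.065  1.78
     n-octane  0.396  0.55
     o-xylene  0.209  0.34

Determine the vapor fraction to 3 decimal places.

Material balance + equilibrium reduce to Σ zᵢ(Kᵢ−1)/(1+ψ(Kᵢ−1)) = 0.
Check two-phase: ΣzᵢKᵢ = 1.091 > 1 and Σzᵢ/Kᵢ = 1.530 > 1, so g(0) = 0.091 > 0 and g(1) = -0.530 < 0.
Newton–Raphson from ψ = 0.5:
  ψ = 0.500: g = -0.1679, g' = -0.519 → ψ = 0.177
  ψ = 0.177: g = -0.0058, g' = -0.513 → ψ = 0.165
Converged at ψ = 0.165.

ψ = 0.165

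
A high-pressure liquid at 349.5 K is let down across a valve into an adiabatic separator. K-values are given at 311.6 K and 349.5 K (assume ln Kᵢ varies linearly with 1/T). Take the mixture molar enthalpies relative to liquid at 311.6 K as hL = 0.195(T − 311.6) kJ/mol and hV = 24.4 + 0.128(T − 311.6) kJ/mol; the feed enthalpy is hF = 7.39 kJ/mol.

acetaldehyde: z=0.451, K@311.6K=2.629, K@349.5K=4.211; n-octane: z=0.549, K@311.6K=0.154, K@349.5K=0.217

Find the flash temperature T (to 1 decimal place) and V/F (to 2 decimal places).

Adiabatic flash: solve Rachford–Rice at each trial T, then check hF = ψ·hV(T) + (1−ψ)·hL(T).
  T = 311.6 K: K = (2.629, 0.154), RR gives ψ = 0.196, H_out = 4.784 kJ/mol
  T = 349.5 K: K = (4.211, 0.217), RR gives ψ = 0.405, H_out = 16.244 kJ/mol
  T = 330.6 K: K = (3.375, 0.185), RR gives ψ = 0.322, H_out = 11.151 kJ/mol
  T = 321.1 K: K = (2.990, 0.169), RR gives ψ = 0.267, H_out = 8.194 kJ/mol
  T = 316.4 K: K = (2.808, 0.162), RR gives ψ = 0.234, H_out = 6.577 kJ/mol
  T = 318.8 K: K = (2.900, 0.165), RR gives ψ = 0.251, H_out = 7.418 kJ/mol
Linear interpolation between T = 316.4 (H_out = 6.577) and T = 318.8 (H_out = 7.418) on hF = 7.39 gives T ≈ 318.7 K, at which ψ = 0.25.

T = 318.7 K, V/F = 0.25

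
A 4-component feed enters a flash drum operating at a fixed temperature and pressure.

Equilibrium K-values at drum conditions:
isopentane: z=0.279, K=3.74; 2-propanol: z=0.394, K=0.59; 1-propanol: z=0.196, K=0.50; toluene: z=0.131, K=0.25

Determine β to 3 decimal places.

β = 0.293

Newton–Raphson from β = 0.5:
  β = 0.500: g = -0.1685, g' = -0.753 → β = 0.276
  β = 0.276: g = 0.0152, g' = -0.946 → β = 0.292
  β = 0.292: g = 0.0002, g' = -0.919 → β = 0.293
Converged at β = 0.293.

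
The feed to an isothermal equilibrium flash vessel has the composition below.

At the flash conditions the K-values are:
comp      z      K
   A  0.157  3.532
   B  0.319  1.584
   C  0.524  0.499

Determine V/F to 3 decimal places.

Newton iteration, V/F⁰ = 0.5:
  V/F = 0.500: g = -0.0306, g' = -0.495 → V/F = 0.438
  V/F = 0.438: g = 0.0004, g' = -0.511 → V/F = 0.439
Converged at V/F = 0.439.

V/F = 0.439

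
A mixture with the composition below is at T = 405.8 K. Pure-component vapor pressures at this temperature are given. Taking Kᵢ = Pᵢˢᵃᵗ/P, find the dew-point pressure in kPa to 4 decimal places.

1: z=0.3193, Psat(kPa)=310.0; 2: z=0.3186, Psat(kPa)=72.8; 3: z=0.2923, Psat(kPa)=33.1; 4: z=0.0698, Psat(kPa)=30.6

At the dew point ψ → 1, so Σzᵢ/Kᵢ = 1 with Kᵢ = Pᵢˢᵃᵗ/P ⇒ 1/P = Σzᵢ/Pᵢˢᵃᵗ.
1/P = 0.3193/310.0 + 0.3186/72.8 + 0.2923/33.1 + 0.0698/30.6 = 0.0165182 ⇒ P = 60.5392 kPa

Pdew = 60.5392 kPa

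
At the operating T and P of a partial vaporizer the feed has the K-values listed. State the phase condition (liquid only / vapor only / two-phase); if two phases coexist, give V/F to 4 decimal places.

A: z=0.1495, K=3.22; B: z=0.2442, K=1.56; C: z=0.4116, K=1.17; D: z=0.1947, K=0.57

ΣzᵢKᵢ = 1.4549; Σzᵢ/Kᵢ = 0.8963.
Since Σzᵢ/Kᵢ < 1 the mixture is above its dew point — single vapor phase.

vapor only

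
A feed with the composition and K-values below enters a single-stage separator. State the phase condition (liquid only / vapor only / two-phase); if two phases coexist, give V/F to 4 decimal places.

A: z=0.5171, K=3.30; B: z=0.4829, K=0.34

ΣzᵢKᵢ = 1.8706; Σzᵢ/Kᵢ = 1.5770.
Both exceed 1, so a two-phase solution exists.
Binary case is linear: z₁(K₁−1)(1+ψ(K₂−1)) + z₂(K₂−1)(1+ψ(K₁−1)) = 0
⇒ ψ = [z₁(K₁−1)+z₂(K₂−1)] / [−(K₁−1)(K₂−1)] = 0.87062/1.51800 = 0.5735

two-phase, V/F = 0.5735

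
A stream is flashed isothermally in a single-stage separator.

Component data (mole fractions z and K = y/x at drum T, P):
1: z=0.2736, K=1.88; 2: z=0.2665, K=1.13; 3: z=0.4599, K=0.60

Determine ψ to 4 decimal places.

Rachford–Rice: g(ψ) = Σ zᵢ(Kᵢ−1)/(1+ψ(Kᵢ−1)) = 0.
Check two-phase: ΣzᵢKᵢ = 1.0915 > 1 and Σzᵢ/Kᵢ = 1.1479 > 1, so g(0) = 0.0915 > 0 and g(1) = -0.1479 < 0.
Newton–Raphson from ψ = 0.5:
  ψ = 0.5000: g = -0.03022, g' = -0.2211 → ψ = 0.3633
  ψ = 0.3633: g = 0.00028, g' = -0.2265 → ψ = 0.3646
Converged at ψ = 0.3646.

ψ = 0.3646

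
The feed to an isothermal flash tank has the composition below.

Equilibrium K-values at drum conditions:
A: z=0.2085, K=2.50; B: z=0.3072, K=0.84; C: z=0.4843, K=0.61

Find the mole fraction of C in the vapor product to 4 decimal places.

Material balance + equilibrium reduce to Σ zᵢ(Kᵢ−1)/(1+ψ(Kᵢ−1)) = 0.
Check two-phase: ΣzᵢKᵢ = 1.0747 > 1 and Σzᵢ/Kᵢ = 1.2430 > 1, so g(0) = 0.0747 > 0 and g(1) = -0.2430 < 0.
Iterate (Newton) starting at ψ = 0.49:
  ψ = 0.4900: g = -0.10657, g' = -0.2777 → ψ = 0.1062
  ψ = 0.1062: g = 0.02273, g' = -0.4374 → ψ = 0.1582
  ψ = 0.1582: g = 0.00105, g' = -0.3984 → ψ = 0.1608
Converged at ψ = 0.1608.
Compositions from xᵢ = zᵢ/(1+ψ(Kᵢ−1)), yᵢ = Kᵢxᵢ:
  A: x = 0.1680, y = 0.4199
  B: x = 0.3153, y = 0.2649
  C: x = 0.5167, y = 0.3152

y_C = 0.3152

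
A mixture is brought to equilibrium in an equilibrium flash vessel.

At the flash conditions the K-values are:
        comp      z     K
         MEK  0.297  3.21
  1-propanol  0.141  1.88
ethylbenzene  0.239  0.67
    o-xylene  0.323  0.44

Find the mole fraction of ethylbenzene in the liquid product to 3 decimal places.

x_ethylbenzene = 0.296

Material balance + equilibrium reduce to Σ zᵢ(Kᵢ−1)/(1+V/F(Kᵢ−1)) = 0.
g(0) = ΣzᵢKᵢ − 1 = 0.521 and g(1) = 1 − Σzᵢ/Kᵢ = -0.258, so a root lies in (0, 1).
Newton iteration, V/F⁰ = 0.5:
  V/F = 0.500: g = 0.0523, g' = -0.613 → V/F = 0.585
  V/F = 0.585: g = 0.0012, g' = -0.587 → V/F = 0.587
Converged at V/F = 0.587.
Compositions from xᵢ = zᵢ/(1+V/F(Kᵢ−1)), yᵢ = Kᵢxᵢ:
  MEK: x = 0.129, y = 0.415
  1-propanol: x = 0.093, y = 0.175
  ethylbenzene: x = 0.296, y = 0.199
  o-xylene: x = 0.481, y = 0.212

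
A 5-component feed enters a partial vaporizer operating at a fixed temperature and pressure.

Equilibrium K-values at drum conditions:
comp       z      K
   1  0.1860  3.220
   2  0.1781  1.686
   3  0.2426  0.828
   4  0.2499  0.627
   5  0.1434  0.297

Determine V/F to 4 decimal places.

Rachford–Rice: g(V/F) = Σ zᵢ(Kᵢ−1)/(1+V/F(Kᵢ−1)) = 0.
g(0) = ΣzᵢKᵢ − 1 = 0.2993 and g(1) = 1 − Σzᵢ/Kᵢ = -0.3378, so a root lies in (0, 1).
Newton iteration, V/F⁰ = 0.5:
  V/F = 0.5000: g = -0.02902, g' = -0.4820 → V/F = 0.4398
  V/F = 0.4398: g = 0.00021, g' = -0.4908 → V/F = 0.4402
Converged at V/F = 0.4402.

V/F = 0.4402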